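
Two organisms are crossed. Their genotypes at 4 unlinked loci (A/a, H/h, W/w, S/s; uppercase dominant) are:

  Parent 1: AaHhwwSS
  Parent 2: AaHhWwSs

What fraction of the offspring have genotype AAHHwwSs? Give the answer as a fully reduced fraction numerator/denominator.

AaHhwwSS gametes: AHwS×4, AhwS×4, aHwS×4, ahwS×4
AaHhWwSs gametes: AHWS×1, AHWs×1, AHwS×1, AHws×1, AhWS×1, AhWs×1, AhwS×1, Ahws×1, aHWS×1, aHWs×1, aHwS×1, aHws×1, ahWS×1, ahWs×1, ahwS×1, ahws×1
AaHhwwSS×AaHhWwSs grid (16·16=256): AAHHWwSS=4 AAHHWwSs=4 AAHHwwSS=4 AAHHwwSs=4 AAHhWwSS=8 AAHhWwSs=8 AAHhwwSS=8 AAHhwwSs=8 AAhhWwSS=4 AAhhWwSs=4 AAhhwwSS=4 AAhhwwSs=4 AaHHWwSS=8 AaHHWwSs=8 AaHHwwSS=8 AaHHwwSs=8 AaHhWwSS=16 AaHhWwSs=16 AaHhwwSS=16 AaHhwwSs=16 AahhWwSS=8 AahhWwSs=8 AahhwwSS=8 AahhwwSs=8 aaHHWwSS=4 aaHHWwSs=4 aaHHwwSS=4 aaHHwwSs=4 aaHhWwSS=8 aaHhWwSs=8 aaHhwwSS=8 aaHhwwSs=8 aahhWwSS=4 aahhWwSs=4 aahhwwSS=4 aahhwwSs=4
AAHHwwSs hits 4/256; gcd=4; 4÷4/256÷4 = 1/64

P(AAHHwwSs) = 1/64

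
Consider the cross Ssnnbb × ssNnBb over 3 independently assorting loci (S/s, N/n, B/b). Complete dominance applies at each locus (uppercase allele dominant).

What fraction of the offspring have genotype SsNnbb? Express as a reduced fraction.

Ssnnbb gametes: Snb×4, snb×4
ssNnBb gametes: sNB×2, sNb×2, snB×2, snb×2
Ssnnbb×ssNnBb grid (8·8=64): SsNnBb=8 SsNnbb=8 SsnnBb=8 Ssnnbb=8 ssNnBb=8 ssNnbb=8 ssnnBb=8 ssnnbb=8
SsNnbb hits 8/64; gcd=8; 8÷8/64÷8 = 1/8

P(SsNnbb) = 1/8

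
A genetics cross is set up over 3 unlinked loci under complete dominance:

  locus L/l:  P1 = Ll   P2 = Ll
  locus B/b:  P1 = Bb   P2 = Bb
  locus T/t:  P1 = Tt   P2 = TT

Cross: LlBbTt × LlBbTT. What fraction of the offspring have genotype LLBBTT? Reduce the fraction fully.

P(LLBBTT) = 1/32

LlBbTt gametes: LBT×1, LBt×1, LbT×1, Lbt×1, lBT×1, lBt×1, lbT×1, lbt×1
LlBbTT gametes: LBT×2, LbT×2, lBT×2, lbT×2
LlBbTt×LlBbTT grid (8·8=64): LLBBTT=2 LLBBTt=2 LLBbTT=4 LLBbTt=4 LLbbTT=2 LLbbTt=2 LlBBTT=4 LlBBTt=4 LlBbTT=8 LlBbTt=8 LlbbTT=4 LlbbTt=4 llBBTT=2 llBBTt=2 llBbTT=4 llBbTt=4 llbbTT=2 llbbTt=2
LLBBTT hits 2/64; gcd=2; 2÷2/64÷2 = 1/32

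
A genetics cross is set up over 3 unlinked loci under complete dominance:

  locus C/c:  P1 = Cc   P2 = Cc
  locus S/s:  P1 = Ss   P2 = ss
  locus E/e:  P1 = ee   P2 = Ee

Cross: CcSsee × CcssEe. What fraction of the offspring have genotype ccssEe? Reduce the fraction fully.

P(ccssEe) = 1/16

CcSsee gametes: CSe×2, Cse×2, cSe×2, cse×2
CcssEe gametes: CsE×2, Cse×2, csE×2, cse×2
CcSsee×CcssEe grid (8·8=64): CCSsEe=4 CCSsee=4 CCssEe=4 CCssee=4 CcSsEe=8 CcSsee=8 CcssEe=8 Ccssee=8 ccSsEe=4 ccSsee=4 ccssEe=4 ccssee=4
ccssEe hits 4/64; gcd=4; 4÷4/64÷4 = 1/16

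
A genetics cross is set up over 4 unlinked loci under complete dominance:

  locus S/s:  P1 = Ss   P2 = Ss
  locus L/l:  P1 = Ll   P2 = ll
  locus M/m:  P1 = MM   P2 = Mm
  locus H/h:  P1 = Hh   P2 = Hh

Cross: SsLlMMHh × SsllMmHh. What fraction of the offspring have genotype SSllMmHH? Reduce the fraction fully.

SsLlMMHh gametes: SLMH×2, SLMh×2, SlMH×2, SlMh×2, sLMH×2, sLMh×2, slMH×2, slMh×2
SsllMmHh gametes: SlMH×2, SlMh×2, SlmH×2, Slmh×2, slMH×2, slMh×2, slmH×2, slmh×2
SsLlMMHh×SsllMmHh grid (16·16=256): SSLlMMHH=4 SSLlMMHh=8 SSLlMMhh=4 SSLlMmHH=4 SSLlMmHh=8 SSLlMmhh=4 SSllMMHH=4 SSllMMHh=8 SSllMMhh=4 SSllMmHH=4 SSllMmHh=8 SSllMmhh=4 SsLlMMHH=8 SsLlMMHh=16 SsLlMMhh=8 SsLlMmHH=8 SsLlMmHh=16 SsLlMmhh=8 SsllMMHH=8 SsllMMHh=16 SsllMMhh=8 SsllMmHH=8 SsllMmHh=16 SsllMmhh=8 ssLlMMHH=4 ssLlMMHh=8 ssLlMMhh=4 ssLlMmHH=4 ssLlMmHh=8 ssLlMmhh=4 ssllMMHH=4 ssllMMHh=8 ssllMMhh=4 ssllMmHH=4 ssllMmHh=8 ssllMmhh=4
SSllMmHH hits 4/256; gcd=4; 4÷4/256÷4 = 1/64

P(SSllMmHH) = 1/64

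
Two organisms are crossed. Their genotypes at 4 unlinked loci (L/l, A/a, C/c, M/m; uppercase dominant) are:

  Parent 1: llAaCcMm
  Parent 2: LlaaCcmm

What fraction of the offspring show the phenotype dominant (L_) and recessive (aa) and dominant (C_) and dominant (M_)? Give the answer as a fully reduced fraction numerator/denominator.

P(L_ aa C_ M_) = 3/32

llAaCcMm gametes: lACM×2, lACm×2, lAcM×2, lAcm×2, laCM×2, laCm×2, lacM×2, lacm×2
LlaaCcmm gametes: LaCm×4, Lacm×4, laCm×4, lacm×4
llAaCcMm×LlaaCcmm grid (16·16=256): LlAaCCMm=8 LlAaCCmm=8 LlAaCcMm=16 LlAaCcmm=16 LlAaccMm=8 LlAaccmm=8 LlaaCCMm=8 LlaaCCmm=8 LlaaCcMm=16 LlaaCcmm=16 LlaaccMm=8 Llaaccmm=8 llAaCCMm=8 llAaCCmm=8 llAaCcMm=16 llAaCcmm=16 llAaccMm=8 llAaccmm=8 llaaCCMm=8 llaaCCmm=8 llaaCcMm=16 llaaCcmm=16 llaaccMm=8 llaaccmm=8
L_ aa C_ M_ hits 24/256; gcd=8; 24÷8/256÷8 = 3/32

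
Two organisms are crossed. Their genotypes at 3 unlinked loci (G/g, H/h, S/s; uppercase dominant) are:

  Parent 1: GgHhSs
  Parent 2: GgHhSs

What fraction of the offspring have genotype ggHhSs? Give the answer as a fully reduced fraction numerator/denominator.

GgHhSs gametes: GHS×1, GHs×1, GhS×1, Ghs×1, gHS×1, gHs×1, ghS×1, ghs×1
GgHhSs gametes: GHS×1, GHs×1, GhS×1, Ghs×1, gHS×1, gHs×1, ghS×1, ghs×1
GgHhSs×GgHhSs grid (8·8=64): GGHHSS=1 GGHHSs=2 GGHHss=1 GGHhSS=2 GGHhSs=4 GGHhss=2 GGhhSS=1 GGhhSs=2 GGhhss=1 GgHHSS=2 GgHHSs=4 GgHHss=2 GgHhSS=4 GgHhSs=8 GgHhss=4 GghhSS=2 GghhSs=4 Gghhss=2 ggHHSS=1 ggHHSs=2 ggHHss=1 ggHhSS=2 ggHhSs=4 ggHhss=2 gghhSS=1 gghhSs=2 gghhss=1
ggHhSs hits 4/64; gcd=4; 4÷4/64÷4 = 1/16

P(ggHhSs) = 1/16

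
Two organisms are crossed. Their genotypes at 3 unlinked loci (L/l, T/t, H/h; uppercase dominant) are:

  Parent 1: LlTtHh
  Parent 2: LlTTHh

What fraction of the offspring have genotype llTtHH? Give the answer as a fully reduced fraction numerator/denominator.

P(llTtHH) = 1/32

LlTtHh gametes: LTH×1, LTh×1, LtH×1, Lth×1, lTH×1, lTh×1, ltH×1, lth×1
LlTTHh gametes: LTH×2, LTh×2, lTH×2, lTh×2
LlTtHh×LlTTHh grid (8·8=64): LLTTHH=2 LLTTHh=4 LLTThh=2 LLTtHH=2 LLTtHh=4 LLTthh=2 LlTTHH=4 LlTTHh=8 LlTThh=4 LlTtHH=4 LlTtHh=8 LlTthh=4 llTTHH=2 llTTHh=4 llTThh=2 llTtHH=2 llTtHh=4 llTthh=2
llTtHH hits 2/64; gcd=2; 2÷2/64÷2 = 1/32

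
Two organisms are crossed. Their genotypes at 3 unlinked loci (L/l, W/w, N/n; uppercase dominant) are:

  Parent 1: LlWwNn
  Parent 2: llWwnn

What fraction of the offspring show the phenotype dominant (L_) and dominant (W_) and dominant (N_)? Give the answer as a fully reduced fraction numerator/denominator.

LlWwNn gametes: LWN×1, LWn×1, LwN×1, Lwn×1, lWN×1, lWn×1, lwN×1, lwn×1
llWwnn gametes: lWn×4, lwn×4
LlWwNn×llWwnn grid (8·8=64): LlWWNn=4 LlWWnn=4 LlWwNn=8 LlWwnn=8 LlwwNn=4 Llwwnn=4 llWWNn=4 llWWnn=4 llWwNn=8 llWwnn=8 llwwNn=4 llwwnn=4
L_ W_ N_ hits 12/64; gcd=4; 12÷4/64÷4 = 3/16

P(L_ W_ N_) = 3/16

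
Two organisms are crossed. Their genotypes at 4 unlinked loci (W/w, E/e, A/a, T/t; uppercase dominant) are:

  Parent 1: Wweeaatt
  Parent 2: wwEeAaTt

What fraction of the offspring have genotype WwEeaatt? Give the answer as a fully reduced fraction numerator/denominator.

Wweeaatt gametes: Weat×8, weat×8
wwEeAaTt gametes: wEAT×2, wEAt×2, wEaT×2, wEat×2, weAT×2, weAt×2, weaT×2, weat×2
Wweeaatt×wwEeAaTt grid (16·16=256): WwEeAaTt=16 WwEeAatt=16 WwEeaaTt=16 WwEeaatt=16 WweeAaTt=16 WweeAatt=16 WweeaaTt=16 Wweeaatt=16 wwEeAaTt=16 wwEeAatt=16 wwEeaaTt=16 wwEeaatt=16 wweeAaTt=16 wweeAatt=16 wweeaaTt=16 wweeaatt=16
WwEeaatt hits 16/256; gcd=16; 16÷16/256÷16 = 1/16

P(WwEeaatt) = 1/16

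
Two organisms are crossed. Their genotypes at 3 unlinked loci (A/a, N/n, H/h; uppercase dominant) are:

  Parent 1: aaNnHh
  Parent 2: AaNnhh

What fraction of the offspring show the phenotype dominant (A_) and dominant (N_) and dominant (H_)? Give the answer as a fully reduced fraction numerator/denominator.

P(A_ N_ H_) = 3/16

aaNnHh gametes: aNH×2, aNh×2, anH×2, anh×2
AaNnhh gametes: ANh×2, Anh×2, aNh×2, anh×2
aaNnHh×AaNnhh grid (8·8=64): AaNNHh=4 AaNNhh=4 AaNnHh=8 AaNnhh=8 AannHh=4 Aannhh=4 aaNNHh=4 aaNNhh=4 aaNnHh=8 aaNnhh=8 aannHh=4 aannhh=4
A_ N_ H_ hits 12/64; gcd=4; 12÷4/64÷4 = 3/16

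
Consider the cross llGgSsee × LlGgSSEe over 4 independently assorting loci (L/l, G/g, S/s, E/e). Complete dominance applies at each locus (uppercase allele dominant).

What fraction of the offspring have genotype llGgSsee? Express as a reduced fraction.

P(llGgSsee) = 1/16

llGgSsee gametes: lGSe×4, lGse×4, lgSe×4, lgse×4
LlGgSSEe gametes: LGSE×2, LGSe×2, LgSE×2, LgSe×2, lGSE×2, lGSe×2, lgSE×2, lgSe×2
llGgSsee×LlGgSSEe grid (16·16=256): LlGGSSEe=8 LlGGSSee=8 LlGGSsEe=8 LlGGSsee=8 LlGgSSEe=16 LlGgSSee=16 LlGgSsEe=16 LlGgSsee=16 LlggSSEe=8 LlggSSee=8 LlggSsEe=8 LlggSsee=8 llGGSSEe=8 llGGSSee=8 llGGSsEe=8 llGGSsee=8 llGgSSEe=16 llGgSSee=16 llGgSsEe=16 llGgSsee=16 llggSSEe=8 llggSSee=8 llggSsEe=8 llggSsee=8
llGgSsee hits 16/256; gcd=16; 16÷16/256÷16 = 1/16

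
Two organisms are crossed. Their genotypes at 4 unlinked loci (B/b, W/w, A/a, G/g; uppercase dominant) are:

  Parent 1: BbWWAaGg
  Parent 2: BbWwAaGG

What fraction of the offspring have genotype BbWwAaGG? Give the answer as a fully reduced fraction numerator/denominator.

BbWWAaGg gametes: BWAG×2, BWAg×2, BWaG×2, BWag×2, bWAG×2, bWAg×2, bWaG×2, bWag×2
BbWwAaGG gametes: BWAG×2, BWaG×2, BwAG×2, BwaG×2, bWAG×2, bWaG×2, bwAG×2, bwaG×2
BbWWAaGg×BbWwAaGG grid (16·16=256): BBWWAAGG=4 BBWWAAGg=4 BBWWAaGG=8 BBWWAaGg=8 BBWWaaGG=4 BBWWaaGg=4 BBWwAAGG=4 BBWwAAGg=4 BBWwAaGG=8 BBWwAaGg=8 BBWwaaGG=4 BBWwaaGg=4 BbWWAAGG=8 BbWWAAGg=8 BbWWAaGG=16 BbWWAaGg=16 BbWWaaGG=8 BbWWaaGg=8 BbWwAAGG=8 BbWwAAGg=8 BbWwAaGG=16 BbWwAaGg=16 BbWwaaGG=8 BbWwaaGg=8 bbWWAAGG=4 bbWWAAGg=4 bbWWAaGG=8 bbWWAaGg=8 bbWWaaGG=4 bbWWaaGg=4 bbWwAAGG=4 bbWwAAGg=4 bbWwAaGG=8 bbWwAaGg=8 bbWwaaGG=4 bbWwaaGg=4
BbWwAaGG hits 16/256; gcd=16; 16÷16/256÷16 = 1/16

P(BbWwAaGG) = 1/16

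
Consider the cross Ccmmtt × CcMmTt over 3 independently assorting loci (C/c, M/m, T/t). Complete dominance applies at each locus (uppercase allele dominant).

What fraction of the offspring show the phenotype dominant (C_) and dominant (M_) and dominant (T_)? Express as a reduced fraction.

P(C_ M_ T_) = 3/16

Ccmmtt gametes: Cmt×4, cmt×4
CcMmTt gametes: CMT×1, CMt×1, CmT×1, Cmt×1, cMT×1, cMt×1, cmT×1, cmt×1
Ccmmtt×CcMmTt grid (8·8=64): CCMmTt=4 CCMmtt=4 CCmmTt=4 CCmmtt=4 CcMmTt=8 CcMmtt=8 CcmmTt=8 Ccmmtt=8 ccMmTt=4 ccMmtt=4 ccmmTt=4 ccmmtt=4
C_ M_ T_ hits 12/64; gcd=4; 12÷4/64÷4 = 3/16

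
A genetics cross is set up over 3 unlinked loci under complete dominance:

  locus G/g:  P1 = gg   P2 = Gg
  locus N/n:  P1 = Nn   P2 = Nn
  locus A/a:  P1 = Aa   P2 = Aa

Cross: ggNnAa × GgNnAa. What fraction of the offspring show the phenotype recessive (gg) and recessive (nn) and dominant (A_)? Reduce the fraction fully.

P(gg nn A_) = 3/32

ggNnAa gametes: gNA×2, gNa×2, gnA×2, gna×2
GgNnAa gametes: GNA×1, GNa×1, GnA×1, Gna×1, gNA×1, gNa×1, gnA×1, gna×1
ggNnAa×GgNnAa grid (8·8=64): GgNNAA=2 GgNNAa=4 GgNNaa=2 GgNnAA=4 GgNnAa=8 GgNnaa=4 GgnnAA=2 GgnnAa=4 Ggnnaa=2 ggNNAA=2 ggNNAa=4 ggNNaa=2 ggNnAA=4 ggNnAa=8 ggNnaa=4 ggnnAA=2 ggnnAa=4 ggnnaa=2
gg nn A_ hits 6/64; gcd=2; 6÷2/64÷2 = 3/32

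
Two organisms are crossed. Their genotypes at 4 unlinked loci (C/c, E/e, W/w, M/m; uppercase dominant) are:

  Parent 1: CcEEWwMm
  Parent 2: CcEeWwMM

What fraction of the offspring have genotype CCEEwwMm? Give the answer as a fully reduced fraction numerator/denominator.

CcEEWwMm gametes: CEWM×2, CEWm×2, CEwM×2, CEwm×2, cEWM×2, cEWm×2, cEwM×2, cEwm×2
CcEeWwMM gametes: CEWM×2, CEwM×2, CeWM×2, CewM×2, cEWM×2, cEwM×2, ceWM×2, cewM×2
CcEEWwMm×CcEeWwMM grid (16·16=256): CCEEWWMM=4 CCEEWWMm=4 CCEEWwMM=8 CCEEWwMm=8 CCEEwwMM=4 CCEEwwMm=4 CCEeWWMM=4 CCEeWWMm=4 CCEeWwMM=8 CCEeWwMm=8 CCEewwMM=4 CCEewwMm=4 CcEEWWMM=8 CcEEWWMm=8 CcEEWwMM=16 CcEEWwMm=16 CcEEwwMM=8 CcEEwwMm=8 CcEeWWMM=8 CcEeWWMm=8 CcEeWwMM=16 CcEeWwMm=16 CcEewwMM=8 CcEewwMm=8 ccEEWWMM=4 ccEEWWMm=4 ccEEWwMM=8 ccEEWwMm=8 ccEEwwMM=4 ccEEwwMm=4 ccEeWWMM=4 ccEeWWMm=4 ccEeWwMM=8 ccEeWwMm=8 ccEewwMM=4 ccEewwMm=4
CCEEwwMm hits 4/256; gcd=4; 4÷4/256÷4 = 1/64

P(CCEEwwMm) = 1/64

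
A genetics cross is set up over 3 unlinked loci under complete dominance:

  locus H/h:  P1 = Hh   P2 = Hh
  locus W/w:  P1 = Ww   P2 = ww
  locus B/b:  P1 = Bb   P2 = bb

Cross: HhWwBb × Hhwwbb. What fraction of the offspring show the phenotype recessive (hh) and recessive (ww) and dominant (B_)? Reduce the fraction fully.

P(hh ww B_) = 1/16

HhWwBb gametes: HWB×1, HWb×1, HwB×1, Hwb×1, hWB×1, hWb×1, hwB×1, hwb×1
Hhwwbb gametes: Hwb×4, hwb×4
HhWwBb×Hhwwbb grid (8·8=64): HHWwBb=4 HHWwbb=4 HHwwBb=4 HHwwbb=4 HhWwBb=8 HhWwbb=8 HhwwBb=8 Hhwwbb=8 hhWwBb=4 hhWwbb=4 hhwwBb=4 hhwwbb=4
hh ww B_ hits 4/64; gcd=4; 4÷4/64÷4 = 1/16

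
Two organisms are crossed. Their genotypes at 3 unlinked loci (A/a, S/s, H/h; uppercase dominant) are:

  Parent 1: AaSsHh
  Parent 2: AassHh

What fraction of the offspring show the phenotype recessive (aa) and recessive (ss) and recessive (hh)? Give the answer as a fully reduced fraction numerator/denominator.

AaSsHh gametes: ASH×1, ASh×1, AsH×1, Ash×1, aSH×1, aSh×1, asH×1, ash×1
AassHh gametes: AsH×2, Ash×2, asH×2, ash×2
AaSsHh×AassHh grid (8·8=64): AASsHH=2 AASsHh=4 AASshh=2 AAssHH=2 AAssHh=4 AAsshh=2 AaSsHH=4 AaSsHh=8 AaSshh=4 AassHH=4 AassHh=8 Aasshh=4 aaSsHH=2 aaSsHh=4 aaSshh=2 aassHH=2 aassHh=4 aasshh=2
aa ss hh hits 2/64; gcd=2; 2÷2/64÷2 = 1/32

P(aa ss hh) = 1/32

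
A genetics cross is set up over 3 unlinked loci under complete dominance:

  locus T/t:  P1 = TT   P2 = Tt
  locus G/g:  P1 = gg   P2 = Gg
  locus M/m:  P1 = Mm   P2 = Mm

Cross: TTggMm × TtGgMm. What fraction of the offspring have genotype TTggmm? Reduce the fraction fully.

P(TTggmm) = 1/16

TTggMm gametes: TgM×4, Tgm×4
TtGgMm gametes: TGM×1, TGm×1, TgM×1, Tgm×1, tGM×1, tGm×1, tgM×1, tgm×1
TTggMm×TtGgMm grid (8·8=64): TTGgMM=4 TTGgMm=8 TTGgmm=4 TTggMM=4 TTggMm=8 TTggmm=4 TtGgMM=4 TtGgMm=8 TtGgmm=4 TtggMM=4 TtggMm=8 Ttggmm=4
TTggmm hits 4/64; gcd=4; 4÷4/64÷4 = 1/16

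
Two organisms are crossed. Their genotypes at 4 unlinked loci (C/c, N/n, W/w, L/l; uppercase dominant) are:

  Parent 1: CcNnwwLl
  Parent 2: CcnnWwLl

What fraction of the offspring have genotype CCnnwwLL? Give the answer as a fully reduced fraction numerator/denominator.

CcNnwwLl gametes: CNwL×2, CNwl×2, CnwL×2, Cnwl×2, cNwL×2, cNwl×2, cnwL×2, cnwl×2
CcnnWwLl gametes: CnWL×2, CnWl×2, CnwL×2, Cnwl×2, cnWL×2, cnWl×2, cnwL×2, cnwl×2
CcNnwwLl×CcnnWwLl grid (16·16=256): CCNnWwLL=4 CCNnWwLl=8 CCNnWwll=4 CCNnwwLL=4 CCNnwwLl=8 CCNnwwll=4 CCnnWwLL=4 CCnnWwLl=8 CCnnWwll=4 CCnnwwLL=4 CCnnwwLl=8 CCnnwwll=4 CcNnWwLL=8 CcNnWwLl=16 CcNnWwll=8 CcNnwwLL=8 CcNnwwLl=16 CcNnwwll=8 CcnnWwLL=8 CcnnWwLl=16 CcnnWwll=8 CcnnwwLL=8 CcnnwwLl=16 Ccnnwwll=8 ccNnWwLL=4 ccNnWwLl=8 ccNnWwll=4 ccNnwwLL=4 ccNnwwLl=8 ccNnwwll=4 ccnnWwLL=4 ccnnWwLl=8 ccnnWwll=4 ccnnwwLL=4 ccnnwwLl=8 ccnnwwll=4
CCnnwwLL hits 4/256; gcd=4; 4÷4/256÷4 = 1/64

P(CCnnwwLL) = 1/64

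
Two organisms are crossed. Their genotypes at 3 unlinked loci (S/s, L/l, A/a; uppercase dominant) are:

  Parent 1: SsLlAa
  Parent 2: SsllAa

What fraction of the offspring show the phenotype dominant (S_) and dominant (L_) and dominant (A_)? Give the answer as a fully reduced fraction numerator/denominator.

SsLlAa gametes: SLA×1, SLa×1, SlA×1, Sla×1, sLA×1, sLa×1, slA×1, sla×1
SsllAa gametes: SlA×2, Sla×2, slA×2, sla×2
SsLlAa×SsllAa grid (8·8=64): SSLlAA=2 SSLlAa=4 SSLlaa=2 SSllAA=2 SSllAa=4 SSllaa=2 SsLlAA=4 SsLlAa=8 SsLlaa=4 SsllAA=4 SsllAa=8 Ssllaa=4 ssLlAA=2 ssLlAa=4 ssLlaa=2 ssllAA=2 ssllAa=4 ssllaa=2
S_ L_ A_ hits 18/64; gcd=2; 18÷2/64÷2 = 9/32

P(S_ L_ A_) = 9/32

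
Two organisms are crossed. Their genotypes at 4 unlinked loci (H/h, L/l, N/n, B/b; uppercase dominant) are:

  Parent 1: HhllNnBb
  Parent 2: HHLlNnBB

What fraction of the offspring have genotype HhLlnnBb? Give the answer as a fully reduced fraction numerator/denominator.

HhllNnBb gametes: HlNB×2, HlNb×2, HlnB×2, Hlnb×2, hlNB×2, hlNb×2, hlnB×2, hlnb×2
HHLlNnBB gametes: HLNB×4, HLnB×4, HlNB×4, HlnB×4
HhllNnBb×HHLlNnBB grid (16·16=256): HHLlNNBB=8 HHLlNNBb=8 HHLlNnBB=16 HHLlNnBb=16 HHLlnnBB=8 HHLlnnBb=8 HHllNNBB=8 HHllNNBb=8 HHllNnBB=16 HHllNnBb=16 HHllnnBB=8 HHllnnBb=8 HhLlNNBB=8 HhLlNNBb=8 HhLlNnBB=16 HhLlNnBb=16 HhLlnnBB=8 HhLlnnBb=8 HhllNNBB=8 HhllNNBb=8 HhllNnBB=16 HhllNnBb=16 HhllnnBB=8 HhllnnBb=8
HhLlnnBb hits 8/256; gcd=8; 8÷8/256÷8 = 1/32

P(HhLlnnBb) = 1/32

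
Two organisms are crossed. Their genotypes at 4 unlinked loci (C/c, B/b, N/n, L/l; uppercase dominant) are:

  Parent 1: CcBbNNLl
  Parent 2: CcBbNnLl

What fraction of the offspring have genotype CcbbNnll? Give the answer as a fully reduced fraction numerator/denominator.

P(CcbbNnll) = 1/64

CcBbNNLl gametes: CBNL×2, CBNl×2, CbNL×2, CbNl×2, cBNL×2, cBNl×2, cbNL×2, cbNl×2
CcBbNnLl gametes: CBNL×1, CBNl×1, CBnL×1, CBnl×1, CbNL×1, CbNl×1, CbnL×1, Cbnl×1, cBNL×1, cBNl×1, cBnL×1, cBnl×1, cbNL×1, cbNl×1, cbnL×1, cbnl×1
CcBbNNLl×CcBbNnLl grid (16·16=256): CCBBNNLL=2 CCBBNNLl=4 CCBBNNll=2 CCBBNnLL=2 CCBBNnLl=4 CCBBNnll=2 CCBbNNLL=4 CCBbNNLl=8 CCBbNNll=4 CCBbNnLL=4 CCBbNnLl=8 CCBbNnll=4 CCbbNNLL=2 CCbbNNLl=4 CCbbNNll=2 CCbbNnLL=2 CCbbNnLl=4 CCbbNnll=2 CcBBNNLL=4 CcBBNNLl=8 CcBBNNll=4 CcBBNnLL=4 CcBBNnLl=8 CcBBNnll=4 CcBbNNLL=8 CcBbNNLl=16 CcBbNNll=8 CcBbNnLL=8 CcBbNnLl=16 CcBbNnll=8 CcbbNNLL=4 CcbbNNLl=8 CcbbNNll=4 CcbbNnLL=4 CcbbNnLl=8 CcbbNnll=4 ccBBNNLL=2 ccBBNNLl=4 ccBBNNll=2 ccBBNnLL=2 ccBBNnLl=4 ccBBNnll=2 ccBbNNLL=4 ccBbNNLl=8 ccBbNNll=4 ccBbNnLL=4 ccBbNnLl=8 ccBbNnll=4 ccbbNNLL=2 ccbbNNLl=4 ccbbNNll=2 ccbbNnLL=2 ccbbNnLl=4 ccbbNnll=2
CcbbNnll hits 4/256; gcd=4; 4÷4/256÷4 = 1/64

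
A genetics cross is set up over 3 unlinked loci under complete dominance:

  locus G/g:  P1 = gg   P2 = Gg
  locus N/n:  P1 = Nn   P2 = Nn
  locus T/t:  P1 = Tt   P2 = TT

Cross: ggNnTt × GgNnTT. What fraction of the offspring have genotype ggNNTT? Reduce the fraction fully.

ggNnTt gametes: gNT×2, gNt×2, gnT×2, gnt×2
GgNnTT gametes: GNT×2, GnT×2, gNT×2, gnT×2
ggNnTt×GgNnTT grid (8·8=64): GgNNTT=4 GgNNTt=4 GgNnTT=8 GgNnTt=8 GgnnTT=4 GgnnTt=4 ggNNTT=4 ggNNTt=4 ggNnTT=8 ggNnTt=8 ggnnTT=4 ggnnTt=4
ggNNTT hits 4/64; gcd=4; 4÷4/64÷4 = 1/16

P(ggNNTT) = 1/16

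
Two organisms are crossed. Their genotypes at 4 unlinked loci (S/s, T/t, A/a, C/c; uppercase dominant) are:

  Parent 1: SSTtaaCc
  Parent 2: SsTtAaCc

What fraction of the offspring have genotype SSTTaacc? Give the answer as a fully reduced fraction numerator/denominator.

SSTtaaCc gametes: STaC×4, STac×4, StaC×4, Stac×4
SsTtAaCc gametes: STAC×1, STAc×1, STaC×1, STac×1, StAC×1, StAc×1, StaC×1, Stac×1, sTAC×1, sTAc×1, sTaC×1, sTac×1, stAC×1, stAc×1, staC×1, stac×1
SSTtaaCc×SsTtAaCc grid (16·16=256): SSTTAaCC=4 SSTTAaCc=8 SSTTAacc=4 SSTTaaCC=4 SSTTaaCc=8 SSTTaacc=4 SSTtAaCC=8 SSTtAaCc=16 SSTtAacc=8 SSTtaaCC=8 SSTtaaCc=16 SSTtaacc=8 SSttAaCC=4 SSttAaCc=8 SSttAacc=4 SSttaaCC=4 SSttaaCc=8 SSttaacc=4 SsTTAaCC=4 SsTTAaCc=8 SsTTAacc=4 SsTTaaCC=4 SsTTaaCc=8 SsTTaacc=4 SsTtAaCC=8 SsTtAaCc=16 SsTtAacc=8 SsTtaaCC=8 SsTtaaCc=16 SsTtaacc=8 SsttAaCC=4 SsttAaCc=8 SsttAacc=4 SsttaaCC=4 SsttaaCc=8 Ssttaacc=4
SSTTaacc hits 4/256; gcd=4; 4÷4/256÷4 = 1/64

P(SSTTaacc) = 1/64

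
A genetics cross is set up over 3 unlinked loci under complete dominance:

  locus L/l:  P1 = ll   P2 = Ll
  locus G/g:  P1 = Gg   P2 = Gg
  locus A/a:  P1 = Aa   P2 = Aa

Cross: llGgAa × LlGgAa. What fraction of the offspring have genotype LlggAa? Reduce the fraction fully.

llGgAa gametes: lGA×2, lGa×2, lgA×2, lga×2
LlGgAa gametes: LGA×1, LGa×1, LgA×1, Lga×1, lGA×1, lGa×1, lgA×1, lga×1
llGgAa×LlGgAa grid (8·8=64): LlGGAA=2 LlGGAa=4 LlGGaa=2 LlGgAA=4 LlGgAa=8 LlGgaa=4 LlggAA=2 LlggAa=4 Llggaa=2 llGGAA=2 llGGAa=4 llGGaa=2 llGgAA=4 llGgAa=8 llGgaa=4 llggAA=2 llggAa=4 llggaa=2
LlggAa hits 4/64; gcd=4; 4÷4/64÷4 = 1/16

P(LlggAa) = 1/16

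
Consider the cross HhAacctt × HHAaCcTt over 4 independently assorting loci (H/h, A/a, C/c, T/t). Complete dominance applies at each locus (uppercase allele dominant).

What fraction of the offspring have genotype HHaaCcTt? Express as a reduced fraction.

HhAacctt gametes: HAct×4, Hact×4, hAct×4, hact×4
HHAaCcTt gametes: HACT×2, HACt×2, HAcT×2, HAct×2, HaCT×2, HaCt×2, HacT×2, Hact×2
HhAacctt×HHAaCcTt grid (16·16=256): HHAACcTt=8 HHAACctt=8 HHAAccTt=8 HHAAcctt=8 HHAaCcTt=16 HHAaCctt=16 HHAaccTt=16 HHAacctt=16 HHaaCcTt=8 HHaaCctt=8 HHaaccTt=8 HHaacctt=8 HhAACcTt=8 HhAACctt=8 HhAAccTt=8 HhAAcctt=8 HhAaCcTt=16 HhAaCctt=16 HhAaccTt=16 HhAacctt=16 HhaaCcTt=8 HhaaCctt=8 HhaaccTt=8 Hhaacctt=8
HHaaCcTt hits 8/256; gcd=8; 8÷8/256÷8 = 1/32

P(HHaaCcTt) = 1/32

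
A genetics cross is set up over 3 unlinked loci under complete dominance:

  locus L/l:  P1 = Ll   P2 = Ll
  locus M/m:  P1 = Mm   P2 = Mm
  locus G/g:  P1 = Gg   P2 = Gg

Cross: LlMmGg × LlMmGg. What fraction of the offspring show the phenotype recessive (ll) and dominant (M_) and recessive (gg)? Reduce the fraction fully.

LlMmGg gametes: LMG×1, LMg×1, LmG×1, Lmg×1, lMG×1, lMg×1, lmG×1, lmg×1
LlMmGg gametes: LMG×1, LMg×1, LmG×1, Lmg×1, lMG×1, lMg×1, lmG×1, lmg×1
LlMmGg×LlMmGg grid (8·8=64): LLMMGG=1 LLMMGg=2 LLMMgg=1 LLMmGG=2 LLMmGg=4 LLMmgg=2 LLmmGG=1 LLmmGg=2 LLmmgg=1 LlMMGG=2 LlMMGg=4 LlMMgg=2 LlMmGG=4 LlMmGg=8 LlMmgg=4 LlmmGG=2 LlmmGg=4 Llmmgg=2 llMMGG=1 llMMGg=2 llMMgg=1 llMmGG=2 llMmGg=4 llMmgg=2 llmmGG=1 llmmGg=2 llmmgg=1
ll M_ gg hits 3/64; gcd=1; 3÷1/64÷1 = 3/64

P(ll M_ gg) = 3/64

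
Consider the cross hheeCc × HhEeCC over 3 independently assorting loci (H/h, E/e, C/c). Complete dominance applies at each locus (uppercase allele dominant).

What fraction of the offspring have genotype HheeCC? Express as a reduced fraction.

hheeCc gametes: heC×4, hec×4
HhEeCC gametes: HEC×2, HeC×2, hEC×2, heC×2
hheeCc×HhEeCC grid (8·8=64): HhEeCC=8 HhEeCc=8 HheeCC=8 HheeCc=8 hhEeCC=8 hhEeCc=8 hheeCC=8 hheeCc=8
HheeCC hits 8/64; gcd=8; 8÷8/64÷8 = 1/8

P(HheeCC) = 1/8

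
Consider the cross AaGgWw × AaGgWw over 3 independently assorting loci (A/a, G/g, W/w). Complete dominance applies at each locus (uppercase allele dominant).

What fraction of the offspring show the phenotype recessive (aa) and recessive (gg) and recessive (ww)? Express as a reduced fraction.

AaGgWw gametes: AGW×1, AGw×1, AgW×1, Agw×1, aGW×1, aGw×1, agW×1, agw×1
AaGgWw gametes: AGW×1, AGw×1, AgW×1, Agw×1, aGW×1, aGw×1, agW×1, agw×1
AaGgWw×AaGgWw grid (8·8=64): AAGGWW=1 AAGGWw=2 AAGGww=1 AAGgWW=2 AAGgWw=4 AAGgww=2 AAggWW=1 AAggWw=2 AAggww=1 AaGGWW=2 AaGGWw=4 AaGGww=2 AaGgWW=4 AaGgWw=8 AaGgww=4 AaggWW=2 AaggWw=4 Aaggww=2 aaGGWW=1 aaGGWw=2 aaGGww=1 aaGgWW=2 aaGgWw=4 aaGgww=2 aaggWW=1 aaggWw=2 aaggww=1
aa gg ww hits 1/64; gcd=1; 1÷1/64÷1 = 1/64

P(aa gg ww) = 1/64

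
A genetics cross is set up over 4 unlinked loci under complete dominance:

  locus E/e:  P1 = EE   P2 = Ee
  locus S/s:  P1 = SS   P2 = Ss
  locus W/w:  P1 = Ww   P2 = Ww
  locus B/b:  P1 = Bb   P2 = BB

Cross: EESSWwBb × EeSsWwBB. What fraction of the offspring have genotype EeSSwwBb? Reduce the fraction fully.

P(EeSSwwBb) = 1/32

EESSWwBb gametes: ESWB×4, ESWb×4, ESwB×4, ESwb×4
EeSsWwBB gametes: ESWB×2, ESwB×2, EsWB×2, EswB×2, eSWB×2, eSwB×2, esWB×2, eswB×2
EESSWwBb×EeSsWwBB grid (16·16=256): EESSWWBB=8 EESSWWBb=8 EESSWwBB=16 EESSWwBb=16 EESSwwBB=8 EESSwwBb=8 EESsWWBB=8 EESsWWBb=8 EESsWwBB=16 EESsWwBb=16 EESswwBB=8 EESswwBb=8 EeSSWWBB=8 EeSSWWBb=8 EeSSWwBB=16 EeSSWwBb=16 EeSSwwBB=8 EeSSwwBb=8 EeSsWWBB=8 EeSsWWBb=8 EeSsWwBB=16 EeSsWwBb=16 EeSswwBB=8 EeSswwBb=8
EeSSwwBb hits 8/256; gcd=8; 8÷8/256÷8 = 1/32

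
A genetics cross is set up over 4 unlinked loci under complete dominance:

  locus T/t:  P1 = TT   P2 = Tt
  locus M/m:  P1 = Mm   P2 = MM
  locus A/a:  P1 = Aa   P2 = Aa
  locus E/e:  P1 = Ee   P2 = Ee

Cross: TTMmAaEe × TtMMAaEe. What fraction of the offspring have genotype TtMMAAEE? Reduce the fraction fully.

TTMmAaEe gametes: TMAE×2, TMAe×2, TMaE×2, TMae×2, TmAE×2, TmAe×2, TmaE×2, Tmae×2
TtMMAaEe gametes: TMAE×2, TMAe×2, TMaE×2, TMae×2, tMAE×2, tMAe×2, tMaE×2, tMae×2
TTMmAaEe×TtMMAaEe grid (16·16=256): TTMMAAEE=4 TTMMAAEe=8 TTMMAAee=4 TTMMAaEE=8 TTMMAaEe=16 TTMMAaee=8 TTMMaaEE=4 TTMMaaEe=8 TTMMaaee=4 TTMmAAEE=4 TTMmAAEe=8 TTMmAAee=4 TTMmAaEE=8 TTMmAaEe=16 TTMmAaee=8 TTMmaaEE=4 TTMmaaEe=8 TTMmaaee=4 TtMMAAEE=4 TtMMAAEe=8 TtMMAAee=4 TtMMAaEE=8 TtMMAaEe=16 TtMMAaee=8 TtMMaaEE=4 TtMMaaEe=8 TtMMaaee=4 TtMmAAEE=4 TtMmAAEe=8 TtMmAAee=4 TtMmAaEE=8 TtMmAaEe=16 TtMmAaee=8 TtMmaaEE=4 TtMmaaEe=8 TtMmaaee=4
TtMMAAEE hits 4/256; gcd=4; 4÷4/256÷4 = 1/64

P(TtMMAAEE) = 1/64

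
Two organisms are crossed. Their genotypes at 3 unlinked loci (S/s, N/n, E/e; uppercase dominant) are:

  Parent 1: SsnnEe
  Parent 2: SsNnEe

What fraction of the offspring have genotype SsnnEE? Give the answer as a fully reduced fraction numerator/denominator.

SsnnEe gametes: SnE×2, Sne×2, snE×2, sne×2
SsNnEe gametes: SNE×1, SNe×1, SnE×1, Sne×1, sNE×1, sNe×1, snE×1, sne×1
SsnnEe×SsNnEe grid (8·8=64): SSNnEE=2 SSNnEe=4 SSNnee=2 SSnnEE=2 SSnnEe=4 SSnnee=2 SsNnEE=4 SsNnEe=8 SsNnee=4 SsnnEE=4 SsnnEe=8 Ssnnee=4 ssNnEE=2 ssNnEe=4 ssNnee=2 ssnnEE=2 ssnnEe=4 ssnnee=2
SsnnEE hits 4/64; gcd=4; 4÷4/64÷4 = 1/16

P(SsnnEE) = 1/16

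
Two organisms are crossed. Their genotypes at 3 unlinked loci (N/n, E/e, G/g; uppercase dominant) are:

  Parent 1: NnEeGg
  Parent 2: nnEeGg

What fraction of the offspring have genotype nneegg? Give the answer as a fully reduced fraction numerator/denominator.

NnEeGg gametes: NEG×1, NEg×1, NeG×1, Neg×1, nEG×1, nEg×1, neG×1, neg×1
nnEeGg gametes: nEG×2, nEg×2, neG×2, neg×2
NnEeGg×nnEeGg grid (8·8=64): NnEEGG=2 NnEEGg=4 NnEEgg=2 NnEeGG=4 NnEeGg=8 NnEegg=4 NneeGG=2 NneeGg=4 Nneegg=2 nnEEGG=2 nnEEGg=4 nnEEgg=2 nnEeGG=4 nnEeGg=8 nnEegg=4 nneeGG=2 nneeGg=4 nneegg=2
nneegg hits 2/64; gcd=2; 2÷2/64÷2 = 1/32

P(nneegg) = 1/32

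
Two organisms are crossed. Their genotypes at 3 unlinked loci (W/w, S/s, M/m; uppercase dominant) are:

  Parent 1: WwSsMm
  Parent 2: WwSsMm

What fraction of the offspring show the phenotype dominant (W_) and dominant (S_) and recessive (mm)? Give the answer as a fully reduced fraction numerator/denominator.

P(W_ S_ mm) = 9/64

WwSsMm gametes: WSM×1, WSm×1, WsM×1, Wsm×1, wSM×1, wSm×1, wsM×1, wsm×1
WwSsMm gametes: WSM×1, WSm×1, WsM×1, Wsm×1, wSM×1, wSm×1, wsM×1, wsm×1
WwSsMm×WwSsMm grid (8·8=64): WWSSMM=1 WWSSMm=2 WWSSmm=1 WWSsMM=2 WWSsMm=4 WWSsmm=2 WWssMM=1 WWssMm=2 WWssmm=1 WwSSMM=2 WwSSMm=4 WwSSmm=2 WwSsMM=4 WwSsMm=8 WwSsmm=4 WwssMM=2 WwssMm=4 Wwssmm=2 wwSSMM=1 wwSSMm=2 wwSSmm=1 wwSsMM=2 wwSsMm=4 wwSsmm=2 wwssMM=1 wwssMm=2 wwssmm=1
W_ S_ mm hits 9/64; gcd=1; 9÷1/64÷1 = 9/64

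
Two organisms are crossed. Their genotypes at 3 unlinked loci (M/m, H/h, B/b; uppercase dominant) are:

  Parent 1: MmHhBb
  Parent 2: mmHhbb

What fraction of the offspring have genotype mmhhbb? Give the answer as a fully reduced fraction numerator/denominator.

MmHhBb gametes: MHB×1, MHb×1, MhB×1, Mhb×1, mHB×1, mHb×1, mhB×1, mhb×1
mmHhbb gametes: mHb×4, mhb×4
MmHhBb×mmHhbb grid (8·8=64): MmHHBb=4 MmHHbb=4 MmHhBb=8 MmHhbb=8 MmhhBb=4 Mmhhbb=4 mmHHBb=4 mmHHbb=4 mmHhBb=8 mmHhbb=8 mmhhBb=4 mmhhbb=4
mmhhbb hits 4/64; gcd=4; 4÷4/64÷4 = 1/16

P(mmhhbb) = 1/16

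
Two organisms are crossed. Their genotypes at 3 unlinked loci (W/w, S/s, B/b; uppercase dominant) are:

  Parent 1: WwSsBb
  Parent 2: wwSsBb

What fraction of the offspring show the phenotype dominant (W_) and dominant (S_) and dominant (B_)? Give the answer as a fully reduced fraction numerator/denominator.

WwSsBb gametes: WSB×1, WSb×1, WsB×1, Wsb×1, wSB×1, wSb×1, wsB×1, wsb×1
wwSsBb gametes: wSB×2, wSb×2, wsB×2, wsb×2
WwSsBb×wwSsBb grid (8·8=64): WwSSBB=2 WwSSBb=4 WwSSbb=2 WwSsBB=4 WwSsBb=8 WwSsbb=4 WwssBB=2 WwssBb=4 Wwssbb=2 wwSSBB=2 wwSSBb=4 wwSSbb=2 wwSsBB=4 wwSsBb=8 wwSsbb=4 wwssBB=2 wwssBb=4 wwssbb=2
W_ S_ B_ hits 18/64; gcd=2; 18÷2/64÷2 = 9/32

P(W_ S_ B_) = 9/32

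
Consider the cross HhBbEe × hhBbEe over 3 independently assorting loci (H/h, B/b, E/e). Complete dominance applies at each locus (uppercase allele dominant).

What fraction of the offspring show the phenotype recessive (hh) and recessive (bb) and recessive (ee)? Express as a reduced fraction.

P(hh bb ee) = 1/32

HhBbEe gametes: HBE×1, HBe×1, HbE×1, Hbe×1, hBE×1, hBe×1, hbE×1, hbe×1
hhBbEe gametes: hBE×2, hBe×2, hbE×2, hbe×2
HhBbEe×hhBbEe grid (8·8=64): HhBBEE=2 HhBBEe=4 HhBBee=2 HhBbEE=4 HhBbEe=8 HhBbee=4 HhbbEE=2 HhbbEe=4 Hhbbee=2 hhBBEE=2 hhBBEe=4 hhBBee=2 hhBbEE=4 hhBbEe=8 hhBbee=4 hhbbEE=2 hhbbEe=4 hhbbee=2
hh bb ee hits 2/64; gcd=2; 2÷2/64÷2 = 1/32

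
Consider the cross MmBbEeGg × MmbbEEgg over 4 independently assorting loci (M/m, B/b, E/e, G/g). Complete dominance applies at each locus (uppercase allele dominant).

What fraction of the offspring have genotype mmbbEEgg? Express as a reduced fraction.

P(mmbbEEgg) = 1/32

MmBbEeGg gametes: MBEG×1, MBEg×1, MBeG×1, MBeg×1, MbEG×1, MbEg×1, MbeG×1, Mbeg×1, mBEG×1, mBEg×1, mBeG×1, mBeg×1, mbEG×1, mbEg×1, mbeG×1, mbeg×1
MmbbEEgg gametes: MbEg×8, mbEg×8
MmBbEeGg×MmbbEEgg grid (16·16=256): MMBbEEGg=8 MMBbEEgg=8 MMBbEeGg=8 MMBbEegg=8 MMbbEEGg=8 MMbbEEgg=8 MMbbEeGg=8 MMbbEegg=8 MmBbEEGg=16 MmBbEEgg=16 MmBbEeGg=16 MmBbEegg=16 MmbbEEGg=16 MmbbEEgg=16 MmbbEeGg=16 MmbbEegg=16 mmBbEEGg=8 mmBbEEgg=8 mmBbEeGg=8 mmBbEegg=8 mmbbEEGg=8 mmbbEEgg=8 mmbbEeGg=8 mmbbEegg=8
mmbbEEgg hits 8/256; gcd=8; 8÷8/256÷8 = 1/32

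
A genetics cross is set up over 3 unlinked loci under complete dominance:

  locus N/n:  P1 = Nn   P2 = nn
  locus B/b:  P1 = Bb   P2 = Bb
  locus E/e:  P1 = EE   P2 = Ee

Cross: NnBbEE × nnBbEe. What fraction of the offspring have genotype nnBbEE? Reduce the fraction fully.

P(nnBbEE) = 1/8

NnBbEE gametes: NBE×2, NbE×2, nBE×2, nbE×2
nnBbEe gametes: nBE×2, nBe×2, nbE×2, nbe×2
NnBbEE×nnBbEe grid (8·8=64): NnBBEE=4 NnBBEe=4 NnBbEE=8 NnBbEe=8 NnbbEE=4 NnbbEe=4 nnBBEE=4 nnBBEe=4 nnBbEE=8 nnBbEe=8 nnbbEE=4 nnbbEe=4
nnBbEE hits 8/64; gcd=8; 8÷8/64÷8 = 1/8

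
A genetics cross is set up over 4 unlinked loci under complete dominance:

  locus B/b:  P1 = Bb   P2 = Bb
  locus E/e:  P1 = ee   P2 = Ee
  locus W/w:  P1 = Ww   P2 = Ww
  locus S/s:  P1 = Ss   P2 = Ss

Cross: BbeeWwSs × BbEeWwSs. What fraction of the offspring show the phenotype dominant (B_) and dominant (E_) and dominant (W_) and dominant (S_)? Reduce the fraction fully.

P(B_ E_ W_ S_) = 27/128

BbeeWwSs gametes: BeWS×2, BeWs×2, BewS×2, Bews×2, beWS×2, beWs×2, bewS×2, bews×2
BbEeWwSs gametes: BEWS×1, BEWs×1, BEwS×1, BEws×1, BeWS×1, BeWs×1, BewS×1, Bews×1, bEWS×1, bEWs×1, bEwS×1, bEws×1, beWS×1, beWs×1, bewS×1, bews×1
BbeeWwSs×BbEeWwSs grid (16·16=256): BBEeWWSS=2 BBEeWWSs=4 BBEeWWss=2 BBEeWwSS=4 BBEeWwSs=8 BBEeWwss=4 BBEewwSS=2 BBEewwSs=4 BBEewwss=2 BBeeWWSS=2 BBeeWWSs=4 BBeeWWss=2 BBeeWwSS=4 BBeeWwSs=8 BBeeWwss=4 BBeewwSS=2 BBeewwSs=4 BBeewwss=2 BbEeWWSS=4 BbEeWWSs=8 BbEeWWss=4 BbEeWwSS=8 BbEeWwSs=16 BbEeWwss=8 BbEewwSS=4 BbEewwSs=8 BbEewwss=4 BbeeWWSS=4 BbeeWWSs=8 BbeeWWss=4 BbeeWwSS=8 BbeeWwSs=16 BbeeWwss=8 BbeewwSS=4 BbeewwSs=8 Bbeewwss=4 bbEeWWSS=2 bbEeWWSs=4 bbEeWWss=2 bbEeWwSS=4 bbEeWwSs=8 bbEeWwss=4 bbEewwSS=2 bbEewwSs=4 bbEewwss=2 bbeeWWSS=2 bbeeWWSs=4 bbeeWWss=2 bbeeWwSS=4 bbeeWwSs=8 bbeeWwss=4 bbeewwSS=2 bbeewwSs=4 bbeewwss=2
B_ E_ W_ S_ hits 54/256; gcd=2; 54÷2/256÷2 = 27/128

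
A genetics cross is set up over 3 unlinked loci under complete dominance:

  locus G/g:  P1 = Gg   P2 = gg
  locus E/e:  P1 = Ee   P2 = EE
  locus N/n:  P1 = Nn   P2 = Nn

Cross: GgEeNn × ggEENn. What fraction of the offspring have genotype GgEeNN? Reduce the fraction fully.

P(GgEeNN) = 1/16

GgEeNn gametes: GEN×1, GEn×1, GeN×1, Gen×1, gEN×1, gEn×1, geN×1, gen×1
ggEENn gametes: gEN×4, gEn×4
GgEeNn×ggEENn grid (8·8=64): GgEENN=4 GgEENn=8 GgEEnn=4 GgEeNN=4 GgEeNn=8 GgEenn=4 ggEENN=4 ggEENn=8 ggEEnn=4 ggEeNN=4 ggEeNn=8 ggEenn=4
GgEeNN hits 4/64; gcd=4; 4÷4/64÷4 = 1/16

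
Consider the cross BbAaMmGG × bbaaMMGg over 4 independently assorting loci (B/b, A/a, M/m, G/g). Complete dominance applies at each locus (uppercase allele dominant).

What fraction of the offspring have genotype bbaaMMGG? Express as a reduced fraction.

P(bbaaMMGG) = 1/16

BbAaMmGG gametes: BAMG×2, BAmG×2, BaMG×2, BamG×2, bAMG×2, bAmG×2, baMG×2, bamG×2
bbaaMMGg gametes: baMG×8, baMg×8
BbAaMmGG×bbaaMMGg grid (16·16=256): BbAaMMGG=16 BbAaMMGg=16 BbAaMmGG=16 BbAaMmGg=16 BbaaMMGG=16 BbaaMMGg=16 BbaaMmGG=16 BbaaMmGg=16 bbAaMMGG=16 bbAaMMGg=16 bbAaMmGG=16 bbAaMmGg=16 bbaaMMGG=16 bbaaMMGg=16 bbaaMmGG=16 bbaaMmGg=16
bbaaMMGG hits 16/256; gcd=16; 16÷16/256÷16 = 1/16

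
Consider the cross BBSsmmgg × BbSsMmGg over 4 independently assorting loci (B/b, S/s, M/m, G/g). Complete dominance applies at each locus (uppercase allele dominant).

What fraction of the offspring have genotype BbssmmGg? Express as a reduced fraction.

P(BbssmmGg) = 1/32

BBSsmmgg gametes: BSmg×8, Bsmg×8
BbSsMmGg gametes: BSMG×1, BSMg×1, BSmG×1, BSmg×1, BsMG×1, BsMg×1, BsmG×1, Bsmg×1, bSMG×1, bSMg×1, bSmG×1, bSmg×1, bsMG×1, bsMg×1, bsmG×1, bsmg×1
BBSsmmgg×BbSsMmGg grid (16·16=256): BBSSMmGg=8 BBSSMmgg=8 BBSSmmGg=8 BBSSmmgg=8 BBSsMmGg=16 BBSsMmgg=16 BBSsmmGg=16 BBSsmmgg=16 BBssMmGg=8 BBssMmgg=8 BBssmmGg=8 BBssmmgg=8 BbSSMmGg=8 BbSSMmgg=8 BbSSmmGg=8 BbSSmmgg=8 BbSsMmGg=16 BbSsMmgg=16 BbSsmmGg=16 BbSsmmgg=16 BbssMmGg=8 BbssMmgg=8 BbssmmGg=8 Bbssmmgg=8
BbssmmGg hits 8/256; gcd=8; 8÷8/256÷8 = 1/32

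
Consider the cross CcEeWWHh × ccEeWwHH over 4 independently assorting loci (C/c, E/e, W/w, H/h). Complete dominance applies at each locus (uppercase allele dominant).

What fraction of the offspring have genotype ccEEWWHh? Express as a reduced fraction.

P(ccEEWWHh) = 1/32

CcEeWWHh gametes: CEWH×2, CEWh×2, CeWH×2, CeWh×2, cEWH×2, cEWh×2, ceWH×2, ceWh×2
ccEeWwHH gametes: cEWH×4, cEwH×4, ceWH×4, cewH×4
CcEeWWHh×ccEeWwHH grid (16·16=256): CcEEWWHH=8 CcEEWWHh=8 CcEEWwHH=8 CcEEWwHh=8 CcEeWWHH=16 CcEeWWHh=16 CcEeWwHH=16 CcEeWwHh=16 CceeWWHH=8 CceeWWHh=8 CceeWwHH=8 CceeWwHh=8 ccEEWWHH=8 ccEEWWHh=8 ccEEWwHH=8 ccEEWwHh=8 ccEeWWHH=16 ccEeWWHh=16 ccEeWwHH=16 ccEeWwHh=16 cceeWWHH=8 cceeWWHh=8 cceeWwHH=8 cceeWwHh=8
ccEEWWHh hits 8/256; gcd=8; 8÷8/256÷8 = 1/32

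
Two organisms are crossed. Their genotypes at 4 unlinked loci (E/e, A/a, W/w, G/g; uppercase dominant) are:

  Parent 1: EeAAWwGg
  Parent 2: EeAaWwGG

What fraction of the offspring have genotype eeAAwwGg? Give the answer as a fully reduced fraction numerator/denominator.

P(eeAAwwGg) = 1/64

EeAAWwGg gametes: EAWG×2, EAWg×2, EAwG×2, EAwg×2, eAWG×2, eAWg×2, eAwG×2, eAwg×2
EeAaWwGG gametes: EAWG×2, EAwG×2, EaWG×2, EawG×2, eAWG×2, eAwG×2, eaWG×2, eawG×2
EeAAWwGg×EeAaWwGG grid (16·16=256): EEAAWWGG=4 EEAAWWGg=4 EEAAWwGG=8 EEAAWwGg=8 EEAAwwGG=4 EEAAwwGg=4 EEAaWWGG=4 EEAaWWGg=4 EEAaWwGG=8 EEAaWwGg=8 EEAawwGG=4 EEAawwGg=4 EeAAWWGG=8 EeAAWWGg=8 EeAAWwGG=16 EeAAWwGg=16 EeAAwwGG=8 EeAAwwGg=8 EeAaWWGG=8 EeAaWWGg=8 EeAaWwGG=16 EeAaWwGg=16 EeAawwGG=8 EeAawwGg=8 eeAAWWGG=4 eeAAWWGg=4 eeAAWwGG=8 eeAAWwGg=8 eeAAwwGG=4 eeAAwwGg=4 eeAaWWGG=4 eeAaWWGg=4 eeAaWwGG=8 eeAaWwGg=8 eeAawwGG=4 eeAawwGg=4
eeAAwwGg hits 4/256; gcd=4; 4÷4/256÷4 = 1/64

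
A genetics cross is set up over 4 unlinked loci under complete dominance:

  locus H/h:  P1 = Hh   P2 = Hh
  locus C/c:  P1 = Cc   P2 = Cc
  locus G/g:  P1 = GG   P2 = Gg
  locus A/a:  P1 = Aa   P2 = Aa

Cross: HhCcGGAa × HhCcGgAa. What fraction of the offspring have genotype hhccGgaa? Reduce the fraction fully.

HhCcGGAa gametes: HCGA×2, HCGa×2, HcGA×2, HcGa×2, hCGA×2, hCGa×2, hcGA×2, hcGa×2
HhCcGgAa gametes: HCGA×1, HCGa×1, HCgA×1, HCga×1, HcGA×1, HcGa×1, HcgA×1, Hcga×1, hCGA×1, hCGa×1, hCgA×1, hCga×1, hcGA×1, hcGa×1, hcgA×1, hcga×1
HhCcGGAa×HhCcGgAa grid (16·16=256): HHCCGGAA=2 HHCCGGAa=4 HHCCGGaa=2 HHCCGgAA=2 HHCCGgAa=4 HHCCGgaa=2 HHCcGGAA=4 HHCcGGAa=8 HHCcGGaa=4 HHCcGgAA=4 HHCcGgAa=8 HHCcGgaa=4 HHccGGAA=2 HHccGGAa=4 HHccGGaa=2 HHccGgAA=2 HHccGgAa=4 HHccGgaa=2 HhCCGGAA=4 HhCCGGAa=8 HhCCGGaa=4 HhCCGgAA=4 HhCCGgAa=8 HhCCGgaa=4 HhCcGGAA=8 HhCcGGAa=16 HhCcGGaa=8 HhCcGgAA=8 HhCcGgAa=16 HhCcGgaa=8 HhccGGAA=4 HhccGGAa=8 HhccGGaa=4 HhccGgAA=4 HhccGgAa=8 HhccGgaa=4 hhCCGGAA=2 hhCCGGAa=4 hhCCGGaa=2 hhCCGgAA=2 hhCCGgAa=4 hhCCGgaa=2 hhCcGGAA=4 hhCcGGAa=8 hhCcGGaa=4 hhCcGgAA=4 hhCcGgAa=8 hhCcGgaa=4 hhccGGAA=2 hhccGGAa=4 hhccGGaa=2 hhccGgAA=2 hhccGgAa=4 hhccGgaa=2
hhccGgaa hits 2/256; gcd=2; 2÷2/256÷2 = 1/128

P(hhccGgaa) = 1/128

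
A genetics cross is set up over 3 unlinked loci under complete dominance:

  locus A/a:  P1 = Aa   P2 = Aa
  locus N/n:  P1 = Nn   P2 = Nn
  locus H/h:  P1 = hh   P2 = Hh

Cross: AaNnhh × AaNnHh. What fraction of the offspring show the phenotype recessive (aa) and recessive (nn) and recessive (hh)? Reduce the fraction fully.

P(aa nn hh) = 1/32

AaNnhh gametes: ANh×2, Anh×2, aNh×2, anh×2
AaNnHh gametes: ANH×1, ANh×1, AnH×1, Anh×1, aNH×1, aNh×1, anH×1, anh×1
AaNnhh×AaNnHh grid (8·8=64): AANNHh=2 AANNhh=2 AANnHh=4 AANnhh=4 AAnnHh=2 AAnnhh=2 AaNNHh=4 AaNNhh=4 AaNnHh=8 AaNnhh=8 AannHh=4 Aannhh=4 aaNNHh=2 aaNNhh=2 aaNnHh=4 aaNnhh=4 aannHh=2 aannhh=2
aa nn hh hits 2/64; gcd=2; 2÷2/64÷2 = 1/32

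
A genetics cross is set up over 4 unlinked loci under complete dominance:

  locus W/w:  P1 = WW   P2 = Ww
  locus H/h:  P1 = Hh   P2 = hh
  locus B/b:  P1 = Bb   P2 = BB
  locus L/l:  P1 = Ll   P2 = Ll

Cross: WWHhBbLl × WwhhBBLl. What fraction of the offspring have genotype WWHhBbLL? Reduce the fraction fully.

P(WWHhBbLL) = 1/32

WWHhBbLl gametes: WHBL×2, WHBl×2, WHbL×2, WHbl×2, WhBL×2, WhBl×2, WhbL×2, Whbl×2
WwhhBBLl gametes: WhBL×4, WhBl×4, whBL×4, whBl×4
WWHhBbLl×WwhhBBLl grid (16·16=256): WWHhBBLL=8 WWHhBBLl=16 WWHhBBll=8 WWHhBbLL=8 WWHhBbLl=16 WWHhBbll=8 WWhhBBLL=8 WWhhBBLl=16 WWhhBBll=8 WWhhBbLL=8 WWhhBbLl=16 WWhhBbll=8 WwHhBBLL=8 WwHhBBLl=16 WwHhBBll=8 WwHhBbLL=8 WwHhBbLl=16 WwHhBbll=8 WwhhBBLL=8 WwhhBBLl=16 WwhhBBll=8 WwhhBbLL=8 WwhhBbLl=16 WwhhBbll=8
WWHhBbLL hits 8/256; gcd=8; 8÷8/256÷8 = 1/32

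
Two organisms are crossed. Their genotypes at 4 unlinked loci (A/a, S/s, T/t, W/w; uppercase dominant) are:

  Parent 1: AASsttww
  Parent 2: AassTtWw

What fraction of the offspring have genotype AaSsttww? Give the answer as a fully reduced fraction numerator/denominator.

AASsttww gametes: AStw×8, Astw×8
AassTtWw gametes: AsTW×2, AsTw×2, AstW×2, Astw×2, asTW×2, asTw×2, astW×2, astw×2
AASsttww×AassTtWw grid (16·16=256): AASsTtWw=16 AASsTtww=16 AASsttWw=16 AASsttww=16 AAssTtWw=16 AAssTtww=16 AAssttWw=16 AAssttww=16 AaSsTtWw=16 AaSsTtww=16 AaSsttWw=16 AaSsttww=16 AassTtWw=16 AassTtww=16 AassttWw=16 Aassttww=16
AaSsttww hits 16/256; gcd=16; 16÷16/256÷16 = 1/16

P(AaSsttww) = 1/16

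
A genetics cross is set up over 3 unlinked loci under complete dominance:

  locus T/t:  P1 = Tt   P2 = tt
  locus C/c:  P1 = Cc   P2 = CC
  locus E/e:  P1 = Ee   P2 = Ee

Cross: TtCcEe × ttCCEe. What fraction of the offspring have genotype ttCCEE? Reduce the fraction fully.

P(ttCCEE) = 1/16

TtCcEe gametes: TCE×1, TCe×1, TcE×1, Tce×1, tCE×1, tCe×1, tcE×1, tce×1
ttCCEe gametes: tCE×4, tCe×4
TtCcEe×ttCCEe grid (8·8=64): TtCCEE=4 TtCCEe=8 TtCCee=4 TtCcEE=4 TtCcEe=8 TtCcee=4 ttCCEE=4 ttCCEe=8 ttCCee=4 ttCcEE=4 ttCcEe=8 ttCcee=4
ttCCEE hits 4/64; gcd=4; 4÷4/64÷4 = 1/16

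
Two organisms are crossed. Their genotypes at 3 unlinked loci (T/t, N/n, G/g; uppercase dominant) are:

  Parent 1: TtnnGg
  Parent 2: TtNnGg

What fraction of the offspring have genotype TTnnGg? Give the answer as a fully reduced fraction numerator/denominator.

TtnnGg gametes: TnG×2, Tng×2, tnG×2, tng×2
TtNnGg gametes: TNG×1, TNg×1, TnG×1, Tng×1, tNG×1, tNg×1, tnG×1, tng×1
TtnnGg×TtNnGg grid (8·8=64): TTNnGG=2 TTNnGg=4 TTNngg=2 TTnnGG=2 TTnnGg=4 TTnngg=2 TtNnGG=4 TtNnGg=8 TtNngg=4 TtnnGG=4 TtnnGg=8 Ttnngg=4 ttNnGG=2 ttNnGg=4 ttNngg=2 ttnnGG=2 ttnnGg=4 ttnngg=2
TTnnGg hits 4/64; gcd=4; 4÷4/64÷4 = 1/16

P(TTnnGg) = 1/16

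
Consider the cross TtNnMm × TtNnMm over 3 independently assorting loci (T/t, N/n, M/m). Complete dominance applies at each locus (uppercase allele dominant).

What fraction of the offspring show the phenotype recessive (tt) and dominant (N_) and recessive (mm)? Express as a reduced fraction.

TtNnMm gametes: TNM×1, TNm×1, TnM×1, Tnm×1, tNM×1, tNm×1, tnM×1, tnm×1
TtNnMm gametes: TNM×1, TNm×1, TnM×1, Tnm×1, tNM×1, tNm×1, tnM×1, tnm×1
TtNnMm×TtNnMm grid (8·8=64): TTNNMM=1 TTNNMm=2 TTNNmm=1 TTNnMM=2 TTNnMm=4 TTNnmm=2 TTnnMM=1 TTnnMm=2 TTnnmm=1 TtNNMM=2 TtNNMm=4 TtNNmm=2 TtNnMM=4 TtNnMm=8 TtNnmm=4 TtnnMM=2 TtnnMm=4 Ttnnmm=2 ttNNMM=1 ttNNMm=2 ttNNmm=1 ttNnMM=2 ttNnMm=4 ttNnmm=2 ttnnMM=1 ttnnMm=2 ttnnmm=1
tt N_ mm hits 3/64; gcd=1; 3÷1/64÷1 = 3/64

P(tt N_ mm) = 3/64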